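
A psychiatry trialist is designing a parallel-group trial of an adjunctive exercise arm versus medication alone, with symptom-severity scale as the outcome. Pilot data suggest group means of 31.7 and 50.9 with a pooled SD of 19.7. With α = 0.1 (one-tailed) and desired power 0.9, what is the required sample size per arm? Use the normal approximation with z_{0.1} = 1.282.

Cohen's d = |M₁ − M₂| / SD_pooled = |31.7 − 50.9| / 19.7 = 19.2 / 19.7 = 0.975.
For two independent groups with equal n: n = 2·((z_{α} + z_β) / d)².
z_{α} + z_β = 1.282 + 1.282 = 2.564.
n = 2 × (2.564 / 0.975)² = 2 × 2.630² = 2 × 6.92 = 13.8.
Round up to the next whole participant.

n = 14 per group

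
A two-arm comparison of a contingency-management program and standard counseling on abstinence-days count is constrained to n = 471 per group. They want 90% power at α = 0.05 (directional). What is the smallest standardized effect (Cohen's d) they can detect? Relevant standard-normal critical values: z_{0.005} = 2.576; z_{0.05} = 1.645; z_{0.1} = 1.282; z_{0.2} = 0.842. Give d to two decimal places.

For two independent groups of n = 471 each: d_min = (z_{α} + z_β)·√(2/n).
z-sum = 1.645 + 1.282 = 2.927.
d_min = 2.927 × √(2/471) = 2.927 × 0.0652 = 0.191.

d_min ≈ 0.19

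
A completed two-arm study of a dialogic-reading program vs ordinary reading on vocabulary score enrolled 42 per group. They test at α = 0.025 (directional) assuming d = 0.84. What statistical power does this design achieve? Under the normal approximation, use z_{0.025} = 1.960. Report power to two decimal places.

power ≈ 0.97

For two equal groups, power = Φ(d·√(n/2) − z_{α}).
d·√(n/2) = 0.84 × √(42/2) = 0.84 × 4.583 = 3.849.
z_β = 3.849 − 1.960 = 1.889.
Power = Φ(1.889) = 0.971.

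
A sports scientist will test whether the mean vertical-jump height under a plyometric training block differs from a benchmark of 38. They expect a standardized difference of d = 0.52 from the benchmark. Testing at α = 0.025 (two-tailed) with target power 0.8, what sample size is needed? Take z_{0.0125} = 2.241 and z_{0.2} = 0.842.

For a one-sample test: n = ((z_{α/2} + z_β) / d)².
z_{α/2} + z_β = 2.241 + 0.842 = 3.083.
n = (3.083 / 0.52)² = 5.929² = 35.15.
Round up.

n = 36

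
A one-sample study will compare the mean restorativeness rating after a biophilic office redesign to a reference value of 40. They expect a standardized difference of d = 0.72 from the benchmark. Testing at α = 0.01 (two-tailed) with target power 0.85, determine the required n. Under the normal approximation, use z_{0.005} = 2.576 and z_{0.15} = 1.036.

For a one-sample test: n = ((z_{α/2} + z_β) / d)².
z_{α/2} + z_β = 2.576 + 1.036 = 3.612.
n = (3.612 / 0.72)² = 5.017² = 25.17.
Round up.

n = 26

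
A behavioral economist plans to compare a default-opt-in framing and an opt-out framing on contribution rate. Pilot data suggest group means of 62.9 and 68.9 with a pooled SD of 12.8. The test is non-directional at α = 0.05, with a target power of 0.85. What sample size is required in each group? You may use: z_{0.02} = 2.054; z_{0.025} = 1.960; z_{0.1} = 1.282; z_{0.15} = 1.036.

Cohen's d = |M₁ − M₂| / SD_pooled = |62.9 − 68.9| / 12.8 = 6.0 / 12.8 = 0.469.
For two independent groups with equal n: n = 2·((z_{α/2} + z_β) / d)².
z_{α/2} + z_β = 1.960 + 1.036 = 2.996.
n = 2 × (2.996 / 0.469)² = 2 × 6.388² = 2 × 40.81 = 81.6.
Round up to the next whole participant.

n = 82 per group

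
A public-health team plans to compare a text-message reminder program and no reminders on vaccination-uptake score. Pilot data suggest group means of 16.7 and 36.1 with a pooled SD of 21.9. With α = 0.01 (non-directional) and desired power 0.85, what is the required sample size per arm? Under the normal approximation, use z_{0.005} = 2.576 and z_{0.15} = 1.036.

Cohen's d = |M₁ − M₂| / SD_pooled = |16.7 − 36.1| / 21.9 = 19.4 / 21.9 = 0.886.
For two independent groups with equal n: n = 2·((z_{α/2} + z_β) / d)².
z_{α/2} + z_β = 2.576 + 1.036 = 3.612.
n = 2 × (3.612 / 0.886)² = 2 × 4.077² = 2 × 16.62 = 33.2.
Round up to the next whole participant.

n = 34 per group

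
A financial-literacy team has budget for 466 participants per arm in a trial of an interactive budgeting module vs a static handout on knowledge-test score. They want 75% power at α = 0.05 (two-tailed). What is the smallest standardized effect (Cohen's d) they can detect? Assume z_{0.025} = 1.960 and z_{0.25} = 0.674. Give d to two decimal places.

d_min ≈ 0.17

For two independent groups of n = 466 each: d_min = (z_{α/2} + z_β)·√(2/n).
z-sum = 1.960 + 0.674 = 2.634.
d_min = 2.634 × √(2/466) = 2.634 × 0.0655 = 0.173.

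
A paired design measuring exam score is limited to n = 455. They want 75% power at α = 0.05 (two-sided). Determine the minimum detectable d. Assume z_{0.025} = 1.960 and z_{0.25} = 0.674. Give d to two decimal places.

For a single sample (or paired design) of n = 455: d_min = (z_{α/2} + z_β)/√n.
z-sum = 1.960 + 0.674 = 2.634.
d_min = 2.634 / √455 = 2.634 / 21.331 = 0.123.

d_min ≈ 0.12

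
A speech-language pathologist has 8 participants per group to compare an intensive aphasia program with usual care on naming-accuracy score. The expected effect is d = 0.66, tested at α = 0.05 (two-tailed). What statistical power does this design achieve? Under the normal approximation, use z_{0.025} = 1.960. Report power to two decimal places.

For two equal groups, power = Φ(d·√(n/2) − z_{α/2}).
d·√(n/2) = 0.66 × √(8/2) = 0.66 × 2.000 = 1.320.
z_β = 1.320 − 1.960 = -0.640.
Power = Φ(-0.640) = 0.261.

power ≈ 0.26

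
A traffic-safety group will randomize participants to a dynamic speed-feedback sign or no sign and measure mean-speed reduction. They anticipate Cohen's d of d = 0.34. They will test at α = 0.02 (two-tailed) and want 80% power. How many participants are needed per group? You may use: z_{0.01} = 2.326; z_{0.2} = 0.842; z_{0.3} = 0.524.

n = 174 per group

For two independent groups with equal n: n = 2·((z_{α/2} + z_β) / d)².
z_{α/2} + z_β = 2.326 + 0.842 = 3.168.
n = 2 × (3.168 / 0.34)² = 2 × 9.318² = 2 × 86.82 = 173.6.
Round up to the next whole participant.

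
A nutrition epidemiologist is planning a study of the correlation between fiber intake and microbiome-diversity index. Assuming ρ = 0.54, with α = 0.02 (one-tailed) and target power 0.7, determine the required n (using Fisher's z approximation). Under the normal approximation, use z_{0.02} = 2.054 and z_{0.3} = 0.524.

n = 22

Fisher's z: C = ½·ln((1+r)/(1−r)) = ½·ln(3.3478) = 0.6042.
n = ((z_{α} + z_β)/C)² + 3.
(2.054 + 0.524) / 0.6042 = 2.578 / 0.6042 = 4.267.
n = 4.267² + 3 = 18.21 + 3 = 21.2.
Round up.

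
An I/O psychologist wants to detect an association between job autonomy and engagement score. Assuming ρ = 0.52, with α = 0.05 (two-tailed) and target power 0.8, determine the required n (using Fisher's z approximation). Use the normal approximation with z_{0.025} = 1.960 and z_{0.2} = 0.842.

Fisher's z: C = ½·ln((1+r)/(1−r)) = ½·ln(3.1667) = 0.5763.
n = ((z_{α/2} + z_β)/C)² + 3.
(1.960 + 0.842) / 0.5763 = 2.802 / 0.5763 = 4.862.
n = 4.862² + 3 = 23.64 + 3 = 26.6.
Round up.

n = 27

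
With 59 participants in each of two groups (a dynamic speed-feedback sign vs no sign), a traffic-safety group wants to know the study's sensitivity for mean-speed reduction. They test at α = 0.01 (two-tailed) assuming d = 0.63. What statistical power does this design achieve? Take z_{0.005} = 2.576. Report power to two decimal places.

For two equal groups, power = Φ(d·√(n/2) − z_{α/2}).
d·√(n/2) = 0.63 × √(59/2) = 0.63 × 5.431 = 3.422.
z_β = 3.422 − 2.576 = 0.846.
Power = Φ(0.846) = 0.801.

power ≈ 0.80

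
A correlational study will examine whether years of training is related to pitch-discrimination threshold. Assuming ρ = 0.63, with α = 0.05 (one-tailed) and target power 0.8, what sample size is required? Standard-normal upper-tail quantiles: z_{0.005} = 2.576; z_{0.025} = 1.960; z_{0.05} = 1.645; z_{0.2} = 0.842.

n = 15

Fisher's z: C = ½·ln((1+r)/(1−r)) = ½·ln(4.4054) = 0.7414.
n = ((z_{α} + z_β)/C)² + 3.
(1.645 + 0.842) / 0.7414 = 2.487 / 0.7414 = 3.354.
n = 3.354² + 3 = 11.25 + 3 = 14.3.
Round up.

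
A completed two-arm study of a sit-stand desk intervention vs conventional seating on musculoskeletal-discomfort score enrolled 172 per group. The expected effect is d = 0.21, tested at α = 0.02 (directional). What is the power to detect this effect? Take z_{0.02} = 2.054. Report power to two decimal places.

power ≈ 0.46

For two equal groups, power = Φ(d·√(n/2) − z_{α}).
d·√(n/2) = 0.21 × √(172/2) = 0.21 × 9.274 = 1.947.
z_β = 1.947 − 2.054 = -0.107.
Power = Φ(-0.107) = 0.458.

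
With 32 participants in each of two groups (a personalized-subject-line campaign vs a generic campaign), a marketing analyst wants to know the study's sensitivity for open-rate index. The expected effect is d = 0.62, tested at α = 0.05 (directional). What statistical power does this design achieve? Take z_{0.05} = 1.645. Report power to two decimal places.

power ≈ 0.80

For two equal groups, power = Φ(d·√(n/2) − z_{α}).
d·√(n/2) = 0.62 × √(32/2) = 0.62 × 4.000 = 2.480.
z_β = 2.480 − 1.645 = 0.835.
Power = Φ(0.835) = 0.798.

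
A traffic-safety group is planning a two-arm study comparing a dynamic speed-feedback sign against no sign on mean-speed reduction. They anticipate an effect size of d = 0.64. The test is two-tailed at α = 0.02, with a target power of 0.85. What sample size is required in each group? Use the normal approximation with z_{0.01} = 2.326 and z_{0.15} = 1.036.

n = 56 per group

For two independent groups with equal n: n = 2·((z_{α/2} + z_β) / d)².
z_{α/2} + z_β = 2.326 + 1.036 = 3.362.
n = 2 × (3.362 / 0.64)² = 2 × 5.253² = 2 × 27.60 = 55.2.
Round up to the next whole participant.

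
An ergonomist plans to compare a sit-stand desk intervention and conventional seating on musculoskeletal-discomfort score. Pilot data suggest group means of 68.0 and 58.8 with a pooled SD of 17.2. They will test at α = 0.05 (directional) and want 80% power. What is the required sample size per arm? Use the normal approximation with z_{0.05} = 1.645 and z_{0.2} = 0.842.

Cohen's d = |M₁ − M₂| / SD_pooled = |68.0 − 58.8| / 17.2 = 9.2 / 17.2 = 0.535.
For two independent groups with equal n: n = 2·((z_{α} + z_β) / d)².
z_{α} + z_β = 1.645 + 0.842 = 2.487.
n = 2 × (2.487 / 0.535)² = 2 × 4.649² = 2 × 21.61 = 43.2.
Round up to the next whole participant.

n = 44 per group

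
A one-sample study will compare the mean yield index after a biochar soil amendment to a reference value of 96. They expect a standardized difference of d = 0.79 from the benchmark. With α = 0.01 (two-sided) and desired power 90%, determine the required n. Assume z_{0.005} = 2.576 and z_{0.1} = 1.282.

For a one-sample test: n = ((z_{α/2} + z_β) / d)².
z_{α/2} + z_β = 2.576 + 1.282 = 3.858.
n = (3.858 / 0.79)² = 4.884² = 23.85.
Round up.

n = 24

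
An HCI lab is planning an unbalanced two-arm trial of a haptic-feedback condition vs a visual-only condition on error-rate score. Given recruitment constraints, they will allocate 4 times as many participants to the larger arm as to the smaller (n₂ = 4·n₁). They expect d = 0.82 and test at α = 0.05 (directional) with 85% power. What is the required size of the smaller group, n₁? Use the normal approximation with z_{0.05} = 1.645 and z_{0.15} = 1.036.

n₁ = 14

With allocation ratio k = n₂/n₁ = 4, Var(x̄₁−x̄₂) = σ²(1/n₁ + 1/(k·n₁)) = σ²·(k+1)/(k·n₁).
So n₁ = (1 + 1/k)·((z_{α} + z_β)/d)² = 1.250 × (2.681/0.82)².
n₁ = 1.250 × 10.69 = 13.4.
Round up: n₁ = 14, giving n₂ = 4 × 14 = 56.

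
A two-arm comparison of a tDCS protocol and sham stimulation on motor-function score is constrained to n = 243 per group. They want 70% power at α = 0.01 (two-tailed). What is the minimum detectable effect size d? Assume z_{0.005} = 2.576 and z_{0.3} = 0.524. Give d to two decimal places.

For two independent groups of n = 243 each: d_min = (z_{α/2} + z_β)·√(2/n).
z-sum = 2.576 + 0.524 = 3.100.
d_min = 3.100 × √(2/243) = 3.100 × 0.0907 = 0.281.

d_min ≈ 0.28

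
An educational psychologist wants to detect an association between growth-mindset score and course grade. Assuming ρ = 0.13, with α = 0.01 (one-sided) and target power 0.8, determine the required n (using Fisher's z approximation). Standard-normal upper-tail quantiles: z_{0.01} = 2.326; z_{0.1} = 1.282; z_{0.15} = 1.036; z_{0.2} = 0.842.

Fisher's z: C = ½·ln((1+r)/(1−r)) = ½·ln(1.2989) = 0.1307.
n = ((z_{α} + z_β)/C)² + 3.
(2.326 + 0.842) / 0.1307 = 3.168 / 0.1307 = 24.239.
n = 24.239² + 3 = 587.52 + 3 = 590.5.
Round up.

n = 591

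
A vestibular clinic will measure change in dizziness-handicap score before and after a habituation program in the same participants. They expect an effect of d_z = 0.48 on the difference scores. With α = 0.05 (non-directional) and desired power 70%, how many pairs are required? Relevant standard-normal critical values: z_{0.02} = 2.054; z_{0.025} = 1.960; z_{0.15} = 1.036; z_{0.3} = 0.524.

For a paired (one-sample on differences) test: n = ((z_{α/2} + z_β) / d)².
z_{α/2} + z_β = 1.960 + 0.524 = 2.484.
n = (2.484 / 0.48)² = 5.175² = 26.78.
Round up.

n = 27 pairs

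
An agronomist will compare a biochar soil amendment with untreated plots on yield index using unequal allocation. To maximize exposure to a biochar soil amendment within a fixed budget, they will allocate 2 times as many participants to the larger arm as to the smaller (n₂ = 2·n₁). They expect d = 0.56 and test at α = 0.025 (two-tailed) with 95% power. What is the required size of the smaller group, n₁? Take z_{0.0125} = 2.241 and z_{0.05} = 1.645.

With allocation ratio k = n₂/n₁ = 2, Var(x̄₁−x̄₂) = σ²(1/n₁ + 1/(k·n₁)) = σ²·(k+1)/(k·n₁).
So n₁ = (1 + 1/k)·((z_{α/2} + z_β)/d)² = 1.500 × (3.886/0.56)².
n₁ = 1.500 × 48.15 = 72.2.
Round up: n₁ = 73, giving n₂ = 2 × 73 = 146.

n₁ = 73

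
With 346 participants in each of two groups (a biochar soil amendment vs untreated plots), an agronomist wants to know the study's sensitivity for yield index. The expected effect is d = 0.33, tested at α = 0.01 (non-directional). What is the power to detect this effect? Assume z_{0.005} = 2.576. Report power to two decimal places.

For two equal groups, power = Φ(d·√(n/2) − z_{α/2}).
d·√(n/2) = 0.33 × √(346/2) = 0.33 × 13.153 = 4.340.
z_β = 4.340 − 2.576 = 1.764.
Power = Φ(1.764) = 0.961.

power ≈ 0.96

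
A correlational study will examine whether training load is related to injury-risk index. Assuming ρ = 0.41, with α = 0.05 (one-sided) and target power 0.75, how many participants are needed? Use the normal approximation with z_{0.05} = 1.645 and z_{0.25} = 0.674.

Fisher's z: C = ½·ln((1+r)/(1−r)) = ½·ln(2.3898) = 0.4356.
n = ((z_{α} + z_β)/C)² + 3.
(1.645 + 0.674) / 0.4356 = 2.319 / 0.4356 = 5.324.
n = 5.324² + 3 = 28.34 + 3 = 31.3.
Round up.

n = 32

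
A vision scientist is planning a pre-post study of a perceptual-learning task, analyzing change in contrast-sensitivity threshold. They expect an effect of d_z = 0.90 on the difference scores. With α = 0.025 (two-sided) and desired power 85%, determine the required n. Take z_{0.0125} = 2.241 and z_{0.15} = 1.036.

For a paired (one-sample on differences) test: n = ((z_{α/2} + z_β) / d)².
z_{α/2} + z_β = 2.241 + 1.036 = 3.277.
n = (3.277 / 0.90)² = 3.641² = 13.26.
Round up.

n = 14 pairs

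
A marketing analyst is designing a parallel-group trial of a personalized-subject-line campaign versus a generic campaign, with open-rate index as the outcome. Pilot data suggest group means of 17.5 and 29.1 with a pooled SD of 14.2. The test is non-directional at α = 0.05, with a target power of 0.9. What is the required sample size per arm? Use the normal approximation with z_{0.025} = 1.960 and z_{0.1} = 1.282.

n = 32 per group

Cohen's d = |M₁ − M₂| / SD_pooled = |17.5 − 29.1| / 14.2 = 11.6 / 14.2 = 0.817.
For two independent groups with equal n: n = 2·((z_{α/2} + z_β) / d)².
z_{α/2} + z_β = 1.960 + 1.282 = 3.242.
n = 2 × (3.242 / 0.817)² = 2 × 3.968² = 2 × 15.75 = 31.5.
Round up to the next whole participant.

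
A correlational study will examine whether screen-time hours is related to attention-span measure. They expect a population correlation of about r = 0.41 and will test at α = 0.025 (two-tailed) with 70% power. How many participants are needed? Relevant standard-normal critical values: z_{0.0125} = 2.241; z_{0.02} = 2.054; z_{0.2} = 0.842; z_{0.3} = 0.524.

Fisher's z: C = ½·ln((1+r)/(1−r)) = ½·ln(2.3898) = 0.4356.
n = ((z_{α/2} + z_β)/C)² + 3.
(2.241 + 0.524) / 0.4356 = 2.765 / 0.4356 = 6.348.
n = 6.348² + 3 = 40.29 + 3 = 43.3.
Round up.

n = 44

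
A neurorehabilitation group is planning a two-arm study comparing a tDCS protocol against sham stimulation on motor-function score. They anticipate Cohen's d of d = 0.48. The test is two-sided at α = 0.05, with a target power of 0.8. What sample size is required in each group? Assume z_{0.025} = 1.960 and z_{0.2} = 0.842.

n = 69 per group

For two independent groups with equal n: n = 2·((z_{α/2} + z_β) / d)².
z_{α/2} + z_β = 1.960 + 0.842 = 2.802.
n = 2 × (2.802 / 0.48)² = 2 × 5.838² = 2 × 34.08 = 68.2.
Round up to the next whole participant.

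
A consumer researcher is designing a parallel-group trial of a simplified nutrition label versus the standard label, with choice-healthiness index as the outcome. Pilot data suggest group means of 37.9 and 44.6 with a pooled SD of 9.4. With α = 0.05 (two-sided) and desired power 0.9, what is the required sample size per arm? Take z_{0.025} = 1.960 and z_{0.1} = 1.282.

n = 42 per group

Cohen's d = |M₁ − M₂| / SD_pooled = |37.9 − 44.6| / 9.4 = 6.7 / 9.4 = 0.713.
For two independent groups with equal n: n = 2·((z_{α/2} + z_β) / d)².
z_{α/2} + z_β = 1.960 + 1.282 = 3.242.
n = 2 × (3.242 / 0.713)² = 2 × 4.547² = 2 × 20.68 = 41.4.
Round up to the next whole participant.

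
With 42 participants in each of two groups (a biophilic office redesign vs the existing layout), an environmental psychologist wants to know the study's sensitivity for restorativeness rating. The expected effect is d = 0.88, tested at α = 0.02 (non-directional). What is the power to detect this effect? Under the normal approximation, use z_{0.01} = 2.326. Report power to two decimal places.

power ≈ 0.96

For two equal groups, power = Φ(d·√(n/2) − z_{α/2}).
d·√(n/2) = 0.88 × √(42/2) = 0.88 × 4.583 = 4.033.
z_β = 4.033 − 2.326 = 1.707.
Power = Φ(1.707) = 0.956.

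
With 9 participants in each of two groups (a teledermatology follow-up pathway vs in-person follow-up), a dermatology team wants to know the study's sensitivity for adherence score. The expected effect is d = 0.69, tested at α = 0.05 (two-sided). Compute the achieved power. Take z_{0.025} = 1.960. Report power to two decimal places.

For two equal groups, power = Φ(d·√(n/2) − z_{α/2}).
d·√(n/2) = 0.69 × √(9/2) = 0.69 × 2.121 = 1.464.
z_β = 1.464 − 1.960 = -0.496.
Power = Φ(-0.496) = 0.310.

power ≈ 0.31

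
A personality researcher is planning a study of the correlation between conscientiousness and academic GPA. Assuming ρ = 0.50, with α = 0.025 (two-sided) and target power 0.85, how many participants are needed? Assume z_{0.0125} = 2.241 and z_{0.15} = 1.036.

n = 39

Fisher's z: C = ½·ln((1+r)/(1−r)) = ½·ln(3.0000) = 0.5493.
n = ((z_{α/2} + z_β)/C)² + 3.
(2.241 + 1.036) / 0.5493 = 3.277 / 0.5493 = 5.966.
n = 5.966² + 3 = 35.59 + 3 = 38.6.
Round up.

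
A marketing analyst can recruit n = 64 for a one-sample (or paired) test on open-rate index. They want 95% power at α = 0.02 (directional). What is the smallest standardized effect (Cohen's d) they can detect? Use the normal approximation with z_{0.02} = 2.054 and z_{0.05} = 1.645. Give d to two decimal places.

For a single sample (or paired design) of n = 64: d_min = (z_{α} + z_β)/√n.
z-sum = 2.054 + 1.645 = 3.699.
d_min = 3.699 / √64 = 3.699 / 8.000 = 0.462.

d_min ≈ 0.46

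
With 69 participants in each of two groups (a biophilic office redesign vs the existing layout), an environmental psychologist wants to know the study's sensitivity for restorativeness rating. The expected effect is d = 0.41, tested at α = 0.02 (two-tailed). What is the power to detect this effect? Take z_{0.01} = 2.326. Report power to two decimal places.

power ≈ 0.53

For two equal groups, power = Φ(d·√(n/2) − z_{α/2}).
d·√(n/2) = 0.41 × √(69/2) = 0.41 × 5.874 = 2.408.
z_β = 2.408 − 2.326 = 0.082.
Power = Φ(0.082) = 0.533.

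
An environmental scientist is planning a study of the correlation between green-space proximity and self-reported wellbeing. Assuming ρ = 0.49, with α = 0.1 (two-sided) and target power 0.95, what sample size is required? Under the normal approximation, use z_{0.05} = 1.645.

n = 41

Fisher's z: C = ½·ln((1+r)/(1−r)) = ½·ln(2.9216) = 0.5361.
n = ((z_{α/2} + z_β)/C)² + 3.
(1.645 + 1.645) / 0.5361 = 3.290 / 0.5361 = 6.137.
n = 6.137² + 3 = 37.66 + 3 = 40.7.
Round up.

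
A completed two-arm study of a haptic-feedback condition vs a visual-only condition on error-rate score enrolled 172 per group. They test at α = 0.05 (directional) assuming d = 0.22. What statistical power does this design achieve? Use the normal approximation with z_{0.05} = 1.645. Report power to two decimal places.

For two equal groups, power = Φ(d·√(n/2) − z_{α}).
d·√(n/2) = 0.22 × √(172/2) = 0.22 × 9.274 = 2.040.
z_β = 2.040 − 1.645 = 0.395.
Power = Φ(0.395) = 0.654.

power ≈ 0.65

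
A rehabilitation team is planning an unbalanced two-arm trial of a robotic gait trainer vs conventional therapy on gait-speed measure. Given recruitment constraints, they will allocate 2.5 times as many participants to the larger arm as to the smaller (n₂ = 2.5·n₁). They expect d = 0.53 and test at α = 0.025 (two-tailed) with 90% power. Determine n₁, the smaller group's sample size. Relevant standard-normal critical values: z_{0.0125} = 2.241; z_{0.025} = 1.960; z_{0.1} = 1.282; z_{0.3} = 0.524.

n₁ = 62

With allocation ratio k = n₂/n₁ = 2.5, Var(x̄₁−x̄₂) = σ²(1/n₁ + 1/(k·n₁)) = σ²·(k+1)/(k·n₁).
So n₁ = (1 + 1/k)·((z_{α/2} + z_β)/d)² = 1.400 × (3.523/0.53)².
n₁ = 1.400 × 44.18 = 61.9.
Round up: n₁ = 62, giving n₂ = 2.5 × 62 = 155.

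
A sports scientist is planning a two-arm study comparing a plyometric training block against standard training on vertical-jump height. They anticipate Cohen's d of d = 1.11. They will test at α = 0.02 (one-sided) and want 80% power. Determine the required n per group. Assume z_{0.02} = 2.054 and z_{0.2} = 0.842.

For two independent groups with equal n: n = 2·((z_{α} + z_β) / d)².
z_{α} + z_β = 2.054 + 0.842 = 2.896.
n = 2 × (2.896 / 1.11)² = 2 × 2.609² = 2 × 6.81 = 13.6.
Round up to the next whole participant.

n = 14 per group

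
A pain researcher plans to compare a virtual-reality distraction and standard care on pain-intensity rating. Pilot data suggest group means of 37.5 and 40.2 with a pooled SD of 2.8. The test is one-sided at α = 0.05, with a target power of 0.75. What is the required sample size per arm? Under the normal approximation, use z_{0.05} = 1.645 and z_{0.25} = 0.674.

n = 12 per group

Cohen's d = |M₁ − M₂| / SD_pooled = |37.5 − 40.2| / 2.8 = 2.7 / 2.8 = 0.964.
For two independent groups with equal n: n = 2·((z_{α} + z_β) / d)².
z_{α} + z_β = 1.645 + 0.674 = 2.319.
n = 2 × (2.319 / 0.964)² = 2 × 2.406² = 2 × 5.79 = 11.6.
Round up to the next whole participant.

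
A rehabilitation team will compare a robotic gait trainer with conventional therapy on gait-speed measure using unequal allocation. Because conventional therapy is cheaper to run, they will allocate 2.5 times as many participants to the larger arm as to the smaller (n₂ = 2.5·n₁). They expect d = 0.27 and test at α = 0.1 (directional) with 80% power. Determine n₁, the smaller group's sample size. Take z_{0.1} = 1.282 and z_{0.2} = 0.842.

n₁ = 87

With allocation ratio k = n₂/n₁ = 2.5, Var(x̄₁−x̄₂) = σ²(1/n₁ + 1/(k·n₁)) = σ²·(k+1)/(k·n₁).
So n₁ = (1 + 1/k)·((z_{α} + z_β)/d)² = 1.400 × (2.124/0.27)².
n₁ = 1.400 × 61.88 = 86.6.
Round up: n₁ = 87, giving n₂ = ⌈2.5 × 87⌉ = ⌈217.5⌉ = 218.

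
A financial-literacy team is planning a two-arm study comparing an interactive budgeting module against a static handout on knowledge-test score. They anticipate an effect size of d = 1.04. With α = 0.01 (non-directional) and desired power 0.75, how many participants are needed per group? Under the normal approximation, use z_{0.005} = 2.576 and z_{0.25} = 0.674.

For two independent groups with equal n: n = 2·((z_{α/2} + z_β) / d)².
z_{α/2} + z_β = 2.576 + 0.674 = 3.250.
n = 2 × (3.250 / 1.04)² = 2 × 3.125² = 2 × 9.77 = 19.5.
Round up to the next whole participant.

n = 20 per group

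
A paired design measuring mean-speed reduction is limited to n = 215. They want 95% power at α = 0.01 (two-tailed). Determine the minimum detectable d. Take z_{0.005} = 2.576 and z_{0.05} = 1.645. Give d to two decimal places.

d_min ≈ 0.29

For a single sample (or paired design) of n = 215: d_min = (z_{α/2} + z_β)/√n.
z-sum = 2.576 + 1.645 = 4.221.
d_min = 4.221 / √215 = 4.221 / 14.663 = 0.288.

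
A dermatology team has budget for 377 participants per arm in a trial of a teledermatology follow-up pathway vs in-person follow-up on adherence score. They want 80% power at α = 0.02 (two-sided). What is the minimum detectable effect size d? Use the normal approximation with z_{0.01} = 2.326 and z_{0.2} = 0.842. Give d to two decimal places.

d_min ≈ 0.23

For two independent groups of n = 377 each: d_min = (z_{α/2} + z_β)·√(2/n).
z-sum = 2.326 + 0.842 = 3.168.
d_min = 3.168 × √(2/377) = 3.168 × 0.0728 = 0.231.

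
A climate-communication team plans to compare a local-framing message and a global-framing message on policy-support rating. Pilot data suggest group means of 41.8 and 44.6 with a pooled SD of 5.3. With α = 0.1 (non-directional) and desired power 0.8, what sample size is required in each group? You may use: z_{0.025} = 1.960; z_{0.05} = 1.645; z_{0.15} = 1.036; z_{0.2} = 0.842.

n = 45 per group

Cohen's d = |M₁ − M₂| / SD_pooled = |41.8 − 44.6| / 5.3 = 2.8 / 5.3 = 0.528.
For two independent groups with equal n: n = 2·((z_{α/2} + z_β) / d)².
z_{α/2} + z_β = 1.645 + 0.842 = 2.487.
n = 2 × (2.487 / 0.528)² = 2 × 4.710² = 2 × 22.19 = 44.4.
Round up to the next whole participant.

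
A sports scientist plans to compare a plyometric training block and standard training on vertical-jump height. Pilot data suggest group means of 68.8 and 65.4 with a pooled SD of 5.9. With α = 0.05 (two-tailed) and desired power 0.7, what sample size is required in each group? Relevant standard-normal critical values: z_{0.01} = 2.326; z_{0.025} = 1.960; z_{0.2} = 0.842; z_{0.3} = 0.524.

Cohen's d = |M₁ − M₂| / SD_pooled = |68.8 − 65.4| / 5.9 = 3.4 / 5.9 = 0.576.
For two independent groups with equal n: n = 2·((z_{α/2} + z_β) / d)².
z_{α/2} + z_β = 1.960 + 0.524 = 2.484.
n = 2 × (2.484 / 0.576)² = 2 × 4.312² = 2 × 18.60 = 37.2.
Round up to the next whole participant.

n = 38 per group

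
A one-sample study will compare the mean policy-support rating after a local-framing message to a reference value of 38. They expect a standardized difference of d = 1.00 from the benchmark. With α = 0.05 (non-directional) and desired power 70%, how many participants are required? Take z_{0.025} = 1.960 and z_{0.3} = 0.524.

For a one-sample test: n = ((z_{α/2} + z_β) / d)².
z_{α/2} + z_β = 1.960 + 0.524 = 2.484.
n = (2.484 / 1.00)² = 2.484² = 6.17.
Round up.

n = 7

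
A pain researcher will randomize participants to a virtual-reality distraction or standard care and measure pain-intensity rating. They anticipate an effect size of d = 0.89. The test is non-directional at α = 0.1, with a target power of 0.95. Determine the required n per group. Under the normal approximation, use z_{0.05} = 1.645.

For two independent groups with equal n: n = 2·((z_{α/2} + z_β) / d)².
z_{α/2} + z_β = 1.645 + 1.645 = 3.290.
n = 2 × (3.290 / 0.89)² = 2 × 3.697² = 2 × 13.67 = 27.3.
Round up to the next whole participant.

n = 28 per group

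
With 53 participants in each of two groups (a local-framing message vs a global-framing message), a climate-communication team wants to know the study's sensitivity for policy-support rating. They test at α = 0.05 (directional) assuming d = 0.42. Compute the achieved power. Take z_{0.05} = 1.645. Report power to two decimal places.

power ≈ 0.70

For two equal groups, power = Φ(d·√(n/2) − z_{α}).
d·√(n/2) = 0.42 × √(53/2) = 0.42 × 5.148 = 2.162.
z_β = 2.162 − 1.645 = 0.517.
Power = Φ(0.517) = 0.697.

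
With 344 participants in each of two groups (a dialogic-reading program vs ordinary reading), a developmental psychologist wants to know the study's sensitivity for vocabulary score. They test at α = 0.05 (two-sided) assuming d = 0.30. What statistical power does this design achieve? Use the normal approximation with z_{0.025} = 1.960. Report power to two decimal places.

power ≈ 0.98

For two equal groups, power = Φ(d·√(n/2) − z_{α/2}).
d·√(n/2) = 0.30 × √(344/2) = 0.30 × 13.115 = 3.934.
z_β = 3.934 − 1.960 = 1.974.
Power = Φ(1.974) = 0.976.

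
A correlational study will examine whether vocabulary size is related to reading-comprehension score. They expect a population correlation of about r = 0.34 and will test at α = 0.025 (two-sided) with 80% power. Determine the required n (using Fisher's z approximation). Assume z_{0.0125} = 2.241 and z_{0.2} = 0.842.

n = 79

Fisher's z: C = ½·ln((1+r)/(1−r)) = ½·ln(2.0303) = 0.3541.
n = ((z_{α/2} + z_β)/C)² + 3.
(2.241 + 0.842) / 0.3541 = 3.083 / 0.3541 = 8.707.
n = 8.707² + 3 = 75.80 + 3 = 78.8.
Round up.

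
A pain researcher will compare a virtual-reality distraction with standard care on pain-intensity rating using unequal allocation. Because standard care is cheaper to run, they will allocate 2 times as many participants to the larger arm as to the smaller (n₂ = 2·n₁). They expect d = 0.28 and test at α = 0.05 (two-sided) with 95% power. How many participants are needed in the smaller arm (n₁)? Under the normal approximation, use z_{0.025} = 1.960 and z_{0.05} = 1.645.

n₁ = 249

With allocation ratio k = n₂/n₁ = 2, Var(x̄₁−x̄₂) = σ²(1/n₁ + 1/(k·n₁)) = σ²·(k+1)/(k·n₁).
So n₁ = (1 + 1/k)·((z_{α/2} + z_β)/d)² = 1.500 × (3.605/0.28)².
n₁ = 1.500 × 165.77 = 248.6.
Round up: n₁ = 249, giving n₂ = 2 × 249 = 498.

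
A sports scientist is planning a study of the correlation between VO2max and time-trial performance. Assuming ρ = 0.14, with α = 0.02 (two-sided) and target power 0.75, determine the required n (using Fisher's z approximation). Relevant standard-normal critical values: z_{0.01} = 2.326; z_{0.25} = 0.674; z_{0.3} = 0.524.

Fisher's z: C = ½·ln((1+r)/(1−r)) = ½·ln(1.3256) = 0.1409.
n = ((z_{α/2} + z_β)/C)² + 3.
(2.326 + 0.674) / 0.1409 = 3.000 / 0.1409 = 21.292.
n = 21.292² + 3 = 453.34 + 3 = 456.3.
Round up.

n = 457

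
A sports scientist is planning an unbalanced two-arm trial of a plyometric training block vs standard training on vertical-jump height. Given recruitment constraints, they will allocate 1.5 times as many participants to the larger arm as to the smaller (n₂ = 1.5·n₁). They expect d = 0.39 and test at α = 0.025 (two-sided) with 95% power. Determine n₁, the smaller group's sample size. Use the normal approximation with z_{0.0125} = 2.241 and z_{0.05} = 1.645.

With allocation ratio k = n₂/n₁ = 1.5, Var(x̄₁−x̄₂) = σ²(1/n₁ + 1/(k·n₁)) = σ²·(k+1)/(k·n₁).
So n₁ = (1 + 1/k)·((z_{α/2} + z_β)/d)² = 1.667 × (3.886/0.39)².
n₁ = 1.667 × 99.28 = 165.5.
Round up: n₁ = 166, giving n₂ = 1.5 × 166 = 249.

n₁ = 166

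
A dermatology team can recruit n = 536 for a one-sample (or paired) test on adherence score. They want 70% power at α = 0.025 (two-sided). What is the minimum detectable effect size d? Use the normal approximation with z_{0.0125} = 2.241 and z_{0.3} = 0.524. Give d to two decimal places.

For a single sample (or paired design) of n = 536: d_min = (z_{α/2} + z_β)/√n.
z-sum = 2.241 + 0.524 = 2.765.
d_min = 2.765 / √536 = 2.765 / 23.152 = 0.119.

d_min ≈ 0.12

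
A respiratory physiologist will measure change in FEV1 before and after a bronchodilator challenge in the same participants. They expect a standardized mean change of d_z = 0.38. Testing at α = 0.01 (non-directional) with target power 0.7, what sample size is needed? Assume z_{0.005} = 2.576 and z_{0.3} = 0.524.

n = 67 pairs

For a paired (one-sample on differences) test: n = ((z_{α/2} + z_β) / d)².
z_{α/2} + z_β = 2.576 + 0.524 = 3.100.
n = (3.100 / 0.38)² = 8.158² = 66.55.
Round up.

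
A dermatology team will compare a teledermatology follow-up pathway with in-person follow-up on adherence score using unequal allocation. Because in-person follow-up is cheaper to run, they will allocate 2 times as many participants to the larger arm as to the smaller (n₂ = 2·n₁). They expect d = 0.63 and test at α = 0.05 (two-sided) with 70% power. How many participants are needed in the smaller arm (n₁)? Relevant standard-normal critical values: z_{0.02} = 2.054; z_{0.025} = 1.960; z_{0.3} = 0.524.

n₁ = 24

With allocation ratio k = n₂/n₁ = 2, Var(x̄₁−x̄₂) = σ²(1/n₁ + 1/(k·n₁)) = σ²·(k+1)/(k·n₁).
So n₁ = (1 + 1/k)·((z_{α/2} + z_β)/d)² = 1.500 × (2.484/0.63)².
n₁ = 1.500 × 15.55 = 23.3.
Round up: n₁ = 24, giving n₂ = 2 × 24 = 48.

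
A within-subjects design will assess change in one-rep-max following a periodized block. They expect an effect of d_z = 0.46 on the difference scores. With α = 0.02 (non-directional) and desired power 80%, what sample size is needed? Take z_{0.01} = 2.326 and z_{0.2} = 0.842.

n = 48 pairs

For a paired (one-sample on differences) test: n = ((z_{α/2} + z_β) / d)².
z_{α/2} + z_β = 2.326 + 0.842 = 3.168.
n = (3.168 / 0.46)² = 6.887² = 47.43.
Round up.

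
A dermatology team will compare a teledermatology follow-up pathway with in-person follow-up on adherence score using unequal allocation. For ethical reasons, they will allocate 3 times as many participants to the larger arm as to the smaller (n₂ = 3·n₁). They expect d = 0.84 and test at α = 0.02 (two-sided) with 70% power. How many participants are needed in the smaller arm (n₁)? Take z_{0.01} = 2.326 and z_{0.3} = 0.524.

With allocation ratio k = n₂/n₁ = 3, Var(x̄₁−x̄₂) = σ²(1/n₁ + 1/(k·n₁)) = σ²·(k+1)/(k·n₁).
So n₁ = (1 + 1/k)·((z_{α/2} + z_β)/d)² = 1.333 × (2.850/0.84)².
n₁ = 1.333 × 11.51 = 15.3.
Round up: n₁ = 16, giving n₂ = 3 × 16 = 48.

n₁ = 16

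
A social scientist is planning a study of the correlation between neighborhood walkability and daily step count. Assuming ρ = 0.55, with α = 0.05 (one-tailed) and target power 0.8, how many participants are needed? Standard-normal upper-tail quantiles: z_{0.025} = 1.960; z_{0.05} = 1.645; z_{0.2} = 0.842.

Fisher's z: C = ½·ln((1+r)/(1−r)) = ½·ln(3.4444) = 0.6184.
n = ((z_{α} + z_β)/C)² + 3.
(1.645 + 0.842) / 0.6184 = 2.487 / 0.6184 = 4.022.
n = 4.022² + 3 = 16.17 + 3 = 19.2.
Round up.

n = 20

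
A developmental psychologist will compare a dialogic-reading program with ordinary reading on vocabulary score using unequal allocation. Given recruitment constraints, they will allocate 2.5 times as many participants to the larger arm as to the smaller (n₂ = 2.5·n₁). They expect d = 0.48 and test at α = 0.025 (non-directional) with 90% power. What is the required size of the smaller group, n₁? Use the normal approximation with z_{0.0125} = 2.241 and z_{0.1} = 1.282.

With allocation ratio k = n₂/n₁ = 2.5, Var(x̄₁−x̄₂) = σ²(1/n₁ + 1/(k·n₁)) = σ²·(k+1)/(k·n₁).
So n₁ = (1 + 1/k)·((z_{α/2} + z_β)/d)² = 1.400 × (3.523/0.48)².
n₁ = 1.400 × 53.87 = 75.4.
Round up: n₁ = 76, giving n₂ = 2.5 × 76 = 190.

n₁ = 76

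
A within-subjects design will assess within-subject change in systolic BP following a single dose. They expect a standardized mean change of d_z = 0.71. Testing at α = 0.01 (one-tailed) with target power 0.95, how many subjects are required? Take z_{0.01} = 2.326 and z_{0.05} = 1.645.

n = 32 pairs

For a paired (one-sample on differences) test: n = ((z_{α} + z_β) / d)².
z_{α} + z_β = 2.326 + 1.645 = 3.971.
n = (3.971 / 0.71)² = 5.593² = 31.28.
Round up.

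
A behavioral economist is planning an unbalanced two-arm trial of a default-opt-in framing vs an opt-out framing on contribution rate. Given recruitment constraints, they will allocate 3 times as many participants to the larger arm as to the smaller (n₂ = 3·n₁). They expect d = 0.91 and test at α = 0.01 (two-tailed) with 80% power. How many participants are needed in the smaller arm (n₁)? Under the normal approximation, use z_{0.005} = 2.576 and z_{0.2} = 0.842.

n₁ = 19

With allocation ratio k = n₂/n₁ = 3, Var(x̄₁−x̄₂) = σ²(1/n₁ + 1/(k·n₁)) = σ²·(k+1)/(k·n₁).
So n₁ = (1 + 1/k)·((z_{α/2} + z_β)/d)² = 1.333 × (3.418/0.91)².
n₁ = 1.333 × 14.11 = 18.8.
Round up: n₁ = 19, giving n₂ = 3 × 19 = 57.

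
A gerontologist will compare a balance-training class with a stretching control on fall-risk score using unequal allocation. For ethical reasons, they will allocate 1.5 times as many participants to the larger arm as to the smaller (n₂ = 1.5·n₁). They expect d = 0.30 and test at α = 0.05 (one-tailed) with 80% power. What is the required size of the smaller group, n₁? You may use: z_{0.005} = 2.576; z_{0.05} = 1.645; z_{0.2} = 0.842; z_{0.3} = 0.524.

With allocation ratio k = n₂/n₁ = 1.5, Var(x̄₁−x̄₂) = σ²(1/n₁ + 1/(k·n₁)) = σ²·(k+1)/(k·n₁).
So n₁ = (1 + 1/k)·((z_{α} + z_β)/d)² = 1.667 × (2.487/0.30)².
n₁ = 1.667 × 68.72 = 114.5.
Round up: n₁ = 115, giving n₂ = ⌈1.5 × 115⌉ = ⌈172.5⌉ = 173.

n₁ = 115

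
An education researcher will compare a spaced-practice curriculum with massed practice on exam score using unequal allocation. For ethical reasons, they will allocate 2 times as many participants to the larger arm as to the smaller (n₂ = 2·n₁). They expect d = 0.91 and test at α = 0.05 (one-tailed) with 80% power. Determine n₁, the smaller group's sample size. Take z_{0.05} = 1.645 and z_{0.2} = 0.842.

With allocation ratio k = n₂/n₁ = 2, Var(x̄₁−x̄₂) = σ²(1/n₁ + 1/(k·n₁)) = σ²·(k+1)/(k·n₁).
So n₁ = (1 + 1/k)·((z_{α} + z_β)/d)² = 1.500 × (2.487/0.91)².
n₁ = 1.500 × 7.47 = 11.2.
Round up: n₁ = 12, giving n₂ = 2 × 12 = 24.

n₁ = 12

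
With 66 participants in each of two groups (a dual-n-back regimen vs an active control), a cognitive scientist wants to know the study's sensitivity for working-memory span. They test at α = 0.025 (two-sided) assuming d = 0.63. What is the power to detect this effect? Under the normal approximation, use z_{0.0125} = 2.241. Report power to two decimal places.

For two equal groups, power = Φ(d·√(n/2) − z_{α/2}).
d·√(n/2) = 0.63 × √(66/2) = 0.63 × 5.745 = 3.619.
z_β = 3.619 − 2.241 = 1.378.
Power = Φ(1.378) = 0.916.

power ≈ 0.92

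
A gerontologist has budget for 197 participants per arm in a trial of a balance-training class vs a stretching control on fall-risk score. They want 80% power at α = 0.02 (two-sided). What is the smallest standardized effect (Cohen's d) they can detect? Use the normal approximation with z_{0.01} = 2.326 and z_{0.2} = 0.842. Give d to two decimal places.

d_min ≈ 0.32

For two independent groups of n = 197 each: d_min = (z_{α/2} + z_β)·√(2/n).
z-sum = 2.326 + 0.842 = 3.168.
d_min = 3.168 × √(2/197) = 3.168 × 0.1008 = 0.319.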